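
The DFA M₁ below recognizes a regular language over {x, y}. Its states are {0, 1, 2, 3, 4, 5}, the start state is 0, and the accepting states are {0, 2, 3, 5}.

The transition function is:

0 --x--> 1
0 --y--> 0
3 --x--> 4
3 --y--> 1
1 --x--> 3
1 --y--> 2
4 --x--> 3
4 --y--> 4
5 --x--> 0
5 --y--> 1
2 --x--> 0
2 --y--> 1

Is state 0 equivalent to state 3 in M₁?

Reachable states from the start: {0,1,2,3,4}. Unreachable: {5} — drop them.
Initial partition by acceptance: {0,2,3} | {1,4}.
Refine {0,2,3} on symbol x: members go to different blocks, giving {0,3} and {2}.
Refine {0,3} on symbol y: members go to different blocks, giving {0} and {3}.
On input y, block {1,4} splits into {1} and {4}.
Stable partition: {0} | {1} | {2} | {3} | {4} — 5 equivalence classes.
0 and 3 end up in different blocks, so they are distinguishable. For instance, the string 'y' is accepted from only 0.

No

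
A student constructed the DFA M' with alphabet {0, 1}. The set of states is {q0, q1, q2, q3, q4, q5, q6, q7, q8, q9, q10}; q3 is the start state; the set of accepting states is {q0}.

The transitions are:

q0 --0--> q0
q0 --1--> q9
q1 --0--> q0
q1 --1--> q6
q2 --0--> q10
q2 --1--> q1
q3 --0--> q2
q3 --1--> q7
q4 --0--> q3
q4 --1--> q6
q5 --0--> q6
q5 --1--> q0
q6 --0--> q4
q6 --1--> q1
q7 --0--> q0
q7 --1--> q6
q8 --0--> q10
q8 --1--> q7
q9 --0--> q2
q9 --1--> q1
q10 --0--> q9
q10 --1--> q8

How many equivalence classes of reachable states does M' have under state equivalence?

States {q5} cannot be reached from the start state, so discard them.
Initial partition by acceptance: {q0} | {q1,q2,q3,q4,q6,q7,q8,q9,q10}.
Split {q1,q2,q3,q4,q6,q7,q8,q9,q10} by δ(·,0) → {q2,q3,q4,q6,q8,q9,q10} and {q1,q7}.
Refine {q2,q3,q4,q6,q8,q9,q10} on symbol 1: members go to different blocks, giving {q2,q3,q6,q8,q9} and {q4,q10}.
Split {q2,q3,q6,q8,q9} by δ(·,0) → {q2,q6,q8} and {q3,q9}.
No further refinement is possible. Final partition (5 blocks): {q0} | {q2,q6,q8} | {q1,q7} | {q4,q10} | {q3,q9}.

5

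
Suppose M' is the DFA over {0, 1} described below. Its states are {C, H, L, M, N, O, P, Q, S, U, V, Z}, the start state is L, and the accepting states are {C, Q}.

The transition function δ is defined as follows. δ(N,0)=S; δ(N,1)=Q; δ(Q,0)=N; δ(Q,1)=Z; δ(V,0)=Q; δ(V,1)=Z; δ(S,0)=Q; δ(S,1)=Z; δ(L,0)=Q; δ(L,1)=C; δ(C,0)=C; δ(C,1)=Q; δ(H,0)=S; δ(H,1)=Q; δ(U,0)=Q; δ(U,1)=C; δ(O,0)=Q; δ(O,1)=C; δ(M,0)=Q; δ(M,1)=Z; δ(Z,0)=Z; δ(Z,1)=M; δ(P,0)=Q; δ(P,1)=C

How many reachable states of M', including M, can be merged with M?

States {H,O,P,U,V} cannot be reached from the start state, so discard them.
Initial partition by acceptance: {C,Q} | {L,M,N,S,Z}.
Refine {C,Q} on symbol 0: members go to different blocks, giving {Q} and {C}.
Refine {L,M,N,S,Z} on symbol 0: members go to different blocks, giving {L,M,S} and {N,Z}.
On input 1, block {L,M,S} splits into {M,S} and {L}.
On input 0, block {N,Z} splits into {N} and {Z}.
Stable partition: {Q} | {M,S} | {C} | {N} | {L} | {Z} — 6 equivalence classes.
State M belongs to the block {M,S}, which has 2 states.

2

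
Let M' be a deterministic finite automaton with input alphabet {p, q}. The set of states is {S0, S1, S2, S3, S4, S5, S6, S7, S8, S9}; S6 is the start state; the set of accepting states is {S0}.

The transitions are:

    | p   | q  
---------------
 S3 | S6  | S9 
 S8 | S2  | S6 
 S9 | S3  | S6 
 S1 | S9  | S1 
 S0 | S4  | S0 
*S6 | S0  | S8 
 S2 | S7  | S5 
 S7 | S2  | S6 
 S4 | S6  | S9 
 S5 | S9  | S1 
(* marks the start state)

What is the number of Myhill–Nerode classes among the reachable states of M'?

P0 = {S0} | {S1,S2,S3,S4,S5,S6,S7,S8,S9}.
Split {S1,S2,S3,S4,S5,S6,S7,S8,S9} by δ(·,p) → {S1,S2,S3,S4,S5,S7,S8,S9} and {S6}.
On input p, block {S1,S2,S3,S4,S5,S7,S8,S9} splits into {S1,S2,S5,S7,S8,S9} and {S3,S4}.
On input p, block {S1,S2,S5,S7,S8,S9} splits into {S1,S2,S5,S7,S8} and {S9}.
Split {S1,S2,S5,S7,S8} by δ(·,p) → {S2,S7,S8} and {S1,S5}.
Refine {S2,S7,S8} on symbol q: members go to different blocks, giving {S7,S8} and {S2}.
No further refinement is possible. Final partition (7 blocks): {S0} | {S7,S8} | {S6} | {S3,S4} | {S9} | {S1,S5} | {S2}.

7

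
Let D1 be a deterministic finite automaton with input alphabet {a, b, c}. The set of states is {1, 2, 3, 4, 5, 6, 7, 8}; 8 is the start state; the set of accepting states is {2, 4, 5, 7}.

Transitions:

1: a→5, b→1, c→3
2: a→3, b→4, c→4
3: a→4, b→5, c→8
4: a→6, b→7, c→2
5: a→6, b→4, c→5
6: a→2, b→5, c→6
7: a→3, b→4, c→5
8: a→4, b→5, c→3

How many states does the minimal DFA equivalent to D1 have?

First remove the unreachable states {1}; 7 states remain.
P0 = {2,4,5,7} | {3,6,8}.
The partition is now stable with 2 blocks: {2,4,5,7} | {3,6,8}.

2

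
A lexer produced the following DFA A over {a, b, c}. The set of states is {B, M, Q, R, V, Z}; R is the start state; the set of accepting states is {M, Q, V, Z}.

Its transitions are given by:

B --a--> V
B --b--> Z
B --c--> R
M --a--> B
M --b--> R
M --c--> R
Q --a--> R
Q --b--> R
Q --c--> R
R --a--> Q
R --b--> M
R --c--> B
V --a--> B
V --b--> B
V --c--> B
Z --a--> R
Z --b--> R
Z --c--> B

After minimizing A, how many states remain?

2

Every state is reachable, so we keep all 6.
Start with accepting vs non-accepting: {M,Q,V,Z} | {B,R}.
The partition is now stable with 2 blocks: {M,Q,V,Z} | {B,R}.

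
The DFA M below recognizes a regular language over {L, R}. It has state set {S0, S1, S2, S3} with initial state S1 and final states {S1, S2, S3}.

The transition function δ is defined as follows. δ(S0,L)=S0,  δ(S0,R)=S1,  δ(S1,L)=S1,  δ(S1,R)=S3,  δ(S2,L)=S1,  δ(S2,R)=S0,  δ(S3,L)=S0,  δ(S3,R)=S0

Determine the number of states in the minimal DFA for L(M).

3

States {S2} cannot be reached from the start state, so discard them.
Start with accepting vs non-accepting: {S1,S3} | {S0}.
On input L, block {S1,S3} splits into {S1} and {S3}.
Stable partition: {S1} | {S0} | {S3} — 3 equivalence classes.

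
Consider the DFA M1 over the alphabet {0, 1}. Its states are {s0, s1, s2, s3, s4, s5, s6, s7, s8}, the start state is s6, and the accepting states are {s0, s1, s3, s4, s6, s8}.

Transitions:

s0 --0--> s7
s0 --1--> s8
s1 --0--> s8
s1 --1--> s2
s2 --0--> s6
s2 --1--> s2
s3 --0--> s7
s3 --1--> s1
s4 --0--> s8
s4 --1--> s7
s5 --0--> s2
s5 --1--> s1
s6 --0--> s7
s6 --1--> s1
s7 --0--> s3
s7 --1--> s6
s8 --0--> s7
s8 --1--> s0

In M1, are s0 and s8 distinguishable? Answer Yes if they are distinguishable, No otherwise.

No

First remove the unreachable states {s4,s5}; 7 states remain.
P0 = {s0,s1,s3,s6,s8} | {s2,s7}.
On input 0, block {s0,s1,s3,s6,s8} splits into {s0,s3,s6,s8} and {s1}.
On input 1, block {s0,s3,s6,s8} splits into {s0,s8} and {s3,s6}.
On input 1, block {s2,s7} splits into {s2} and {s7}.
No further refinement is possible. Final partition (5 blocks): {s0,s8} | {s2} | {s1} | {s3,s6} | {s7}.
s0 and s8 lie in the same block of the stable partition, so they are equivalent — no string distinguishes them.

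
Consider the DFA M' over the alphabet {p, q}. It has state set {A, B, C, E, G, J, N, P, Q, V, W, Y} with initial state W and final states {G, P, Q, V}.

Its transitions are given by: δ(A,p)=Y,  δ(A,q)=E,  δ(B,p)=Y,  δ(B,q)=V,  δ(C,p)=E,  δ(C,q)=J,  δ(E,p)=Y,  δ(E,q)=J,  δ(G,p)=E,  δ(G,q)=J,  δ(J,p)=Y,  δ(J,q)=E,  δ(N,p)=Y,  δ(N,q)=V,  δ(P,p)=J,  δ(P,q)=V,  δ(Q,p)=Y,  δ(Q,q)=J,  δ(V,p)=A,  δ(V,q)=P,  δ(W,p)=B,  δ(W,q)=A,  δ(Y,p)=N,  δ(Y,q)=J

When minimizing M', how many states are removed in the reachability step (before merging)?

No path from W leads to C, G, Q; the other 9 states are all reachable.

3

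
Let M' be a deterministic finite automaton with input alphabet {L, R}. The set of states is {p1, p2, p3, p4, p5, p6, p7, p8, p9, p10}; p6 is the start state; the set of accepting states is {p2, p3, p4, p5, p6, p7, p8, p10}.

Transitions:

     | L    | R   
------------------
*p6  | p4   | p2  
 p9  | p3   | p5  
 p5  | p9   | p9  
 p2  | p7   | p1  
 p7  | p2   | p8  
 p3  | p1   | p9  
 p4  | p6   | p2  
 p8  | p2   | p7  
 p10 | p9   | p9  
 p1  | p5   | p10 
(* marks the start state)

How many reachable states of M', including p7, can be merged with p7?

2

Initial partition by acceptance: {p2,p3,p4,p5,p6,p7,p8,p10} | {p1,p9}.
On input L, block {p2,p3,p4,p5,p6,p7,p8,p10} splits into {p2,p4,p6,p7,p8} and {p3,p5,p10}.
On input R, block {p2,p4,p6,p7,p8} splits into {p4,p6,p7,p8} and {p2}.
On input L, block {p4,p6,p7,p8} splits into {p4,p6} and {p7,p8}.
The partition is now stable with 5 blocks: {p4,p6} | {p1,p9} | {p3,p5,p10} | {p2} | {p7,p8}.
The equivalence class containing p7 is {p7,p8}, of size 2.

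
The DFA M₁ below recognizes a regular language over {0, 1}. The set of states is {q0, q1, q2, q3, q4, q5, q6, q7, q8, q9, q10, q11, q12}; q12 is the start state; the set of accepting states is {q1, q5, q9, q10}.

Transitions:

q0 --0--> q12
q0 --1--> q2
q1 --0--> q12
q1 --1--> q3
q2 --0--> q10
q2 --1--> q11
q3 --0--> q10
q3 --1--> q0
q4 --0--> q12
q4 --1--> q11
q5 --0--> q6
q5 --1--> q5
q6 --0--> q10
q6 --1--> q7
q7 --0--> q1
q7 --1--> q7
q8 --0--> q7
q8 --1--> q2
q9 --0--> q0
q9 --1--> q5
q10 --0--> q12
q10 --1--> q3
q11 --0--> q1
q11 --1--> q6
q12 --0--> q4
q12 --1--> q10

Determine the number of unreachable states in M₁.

3

BFS from q12 reaches {q0, q1, q2, q3, q4, q6, q7, q10, q11, q12}; the 3 state(s) q5, q8, q9 are never visited.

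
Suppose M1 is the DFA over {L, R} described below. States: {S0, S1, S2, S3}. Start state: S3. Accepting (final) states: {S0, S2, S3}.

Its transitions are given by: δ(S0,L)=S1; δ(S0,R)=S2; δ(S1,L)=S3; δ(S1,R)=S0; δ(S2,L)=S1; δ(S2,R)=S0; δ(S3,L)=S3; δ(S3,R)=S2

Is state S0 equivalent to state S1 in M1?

Start with accepting vs non-accepting: {S0,S2,S3} | {S1}.
Split {S0,S2,S3} by δ(·,L) → {S0,S2} and {S3}.
The partition is now stable with 3 blocks: {S0,S2} | {S1} | {S3}.
S0 and S1 end up in different blocks, so they are distinguishable. For instance, the string 'ε' is accepted from only S0.

No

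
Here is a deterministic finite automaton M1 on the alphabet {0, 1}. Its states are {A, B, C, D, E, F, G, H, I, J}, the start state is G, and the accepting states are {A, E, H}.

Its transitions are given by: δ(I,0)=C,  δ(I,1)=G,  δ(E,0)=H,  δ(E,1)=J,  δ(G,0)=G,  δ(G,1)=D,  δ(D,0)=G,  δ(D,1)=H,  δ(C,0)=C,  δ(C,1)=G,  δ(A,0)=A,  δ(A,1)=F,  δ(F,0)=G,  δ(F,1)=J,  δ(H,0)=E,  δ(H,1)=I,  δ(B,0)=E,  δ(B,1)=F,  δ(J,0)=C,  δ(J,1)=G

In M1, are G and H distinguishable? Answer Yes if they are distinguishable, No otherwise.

Yes

States {A,B,F} cannot be reached from the start state, so discard them.
P0 = {E,H} | {C,D,G,I,J}.
Refine {C,D,G,I,J} on symbol 1: members go to different blocks, giving {C,G,I,J} and {D}.
On input 1, block {C,G,I,J} splits into {C,I,J} and {G}.
No further refinement is possible. Final partition (4 blocks): {E,H} | {C,I,J} | {D} | {G}.
G and H end up in different blocks, so they are distinguishable. For instance, the string 'ε' is accepted from only H.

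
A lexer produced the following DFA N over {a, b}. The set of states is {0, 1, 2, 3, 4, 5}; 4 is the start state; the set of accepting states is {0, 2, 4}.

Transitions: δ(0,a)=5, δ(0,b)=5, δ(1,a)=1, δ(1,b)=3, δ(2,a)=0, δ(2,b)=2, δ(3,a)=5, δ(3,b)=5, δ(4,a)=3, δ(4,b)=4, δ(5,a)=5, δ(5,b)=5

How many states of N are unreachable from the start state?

3

No path from 4 leads to 0, 1, 2; the other 3 states are all reachable.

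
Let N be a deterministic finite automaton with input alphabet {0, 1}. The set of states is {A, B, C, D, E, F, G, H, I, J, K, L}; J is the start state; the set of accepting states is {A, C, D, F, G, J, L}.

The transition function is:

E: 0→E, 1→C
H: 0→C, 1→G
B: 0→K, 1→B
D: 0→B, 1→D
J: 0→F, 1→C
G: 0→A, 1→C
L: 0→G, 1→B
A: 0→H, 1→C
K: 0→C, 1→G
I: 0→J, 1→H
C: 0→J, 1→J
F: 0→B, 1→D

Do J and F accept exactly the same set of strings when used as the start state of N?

No

Reachable states from the start: {A,B,C,D,F,G,H,J,K}. Unreachable: {E,I,L} — drop them.
Initial partition by acceptance: {A,C,D,F,G,J} | {B,H,K}.
Split {A,C,D,F,G,J} by δ(·,0) → {A,D,F} and {C,G,J}.
On input 1, block {A,D,F} splits into {D,F} and {A}.
Refine {B,H,K} on symbol 0: members go to different blocks, giving {H,K} and {B}.
Refine {C,G,J} on symbol 0: members go to different blocks, giving {C} and {G} and {J}.
No further refinement is possible. Final partition (7 blocks): {D,F} | {H,K} | {C} | {A} | {B} | {G} | {J}.
J and F end up in different blocks, so they are distinguishable. For instance, the string '0' is accepted from only J.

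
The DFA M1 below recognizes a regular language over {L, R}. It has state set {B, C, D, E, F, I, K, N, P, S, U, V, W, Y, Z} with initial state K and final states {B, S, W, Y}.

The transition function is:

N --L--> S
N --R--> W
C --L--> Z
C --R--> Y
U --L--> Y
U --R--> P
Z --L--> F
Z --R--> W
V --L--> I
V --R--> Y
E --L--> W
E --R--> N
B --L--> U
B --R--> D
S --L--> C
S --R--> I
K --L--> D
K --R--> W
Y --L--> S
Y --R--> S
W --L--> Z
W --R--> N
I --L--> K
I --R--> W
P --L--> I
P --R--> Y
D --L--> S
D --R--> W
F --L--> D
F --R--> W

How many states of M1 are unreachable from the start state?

Starting at K and following transitions, the reachable set is {C, D, F, I, K, N, S, W, Y, Z}. That leaves B, E, P, U, V unreachable — 5 in total.

5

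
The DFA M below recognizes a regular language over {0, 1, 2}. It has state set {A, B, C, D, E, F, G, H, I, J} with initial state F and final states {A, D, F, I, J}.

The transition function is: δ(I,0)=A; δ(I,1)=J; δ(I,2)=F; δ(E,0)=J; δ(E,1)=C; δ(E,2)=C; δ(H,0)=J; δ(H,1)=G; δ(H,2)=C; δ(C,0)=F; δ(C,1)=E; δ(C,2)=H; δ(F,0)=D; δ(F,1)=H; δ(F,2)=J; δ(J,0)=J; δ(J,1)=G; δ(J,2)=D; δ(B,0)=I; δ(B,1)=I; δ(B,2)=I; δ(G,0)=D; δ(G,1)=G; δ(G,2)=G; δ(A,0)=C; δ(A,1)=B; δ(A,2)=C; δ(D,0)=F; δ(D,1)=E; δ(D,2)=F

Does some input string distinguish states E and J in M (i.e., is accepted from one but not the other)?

Yes

Reachable states from the start: {C,D,E,F,G,H,J}. Unreachable: {A,B,I} — drop them.
Start with accepting vs non-accepting: {D,F,J} | {C,E,G,H}.
The partition is now stable with 2 blocks: {D,F,J} | {C,E,G,H}.
E and J end up in different blocks, so they are distinguishable. For instance, the string 'ε' is accepted from only J.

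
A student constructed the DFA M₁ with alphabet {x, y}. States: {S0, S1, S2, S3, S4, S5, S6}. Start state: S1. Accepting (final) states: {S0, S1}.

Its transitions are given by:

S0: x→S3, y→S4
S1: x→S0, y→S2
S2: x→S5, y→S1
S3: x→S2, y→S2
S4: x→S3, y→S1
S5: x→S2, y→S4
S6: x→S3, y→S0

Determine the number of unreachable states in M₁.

1

Starting at S1 and following transitions, the reachable set is {S0, S1, S2, S3, S4, S5}. That leaves S6 unreachable — 1 in total.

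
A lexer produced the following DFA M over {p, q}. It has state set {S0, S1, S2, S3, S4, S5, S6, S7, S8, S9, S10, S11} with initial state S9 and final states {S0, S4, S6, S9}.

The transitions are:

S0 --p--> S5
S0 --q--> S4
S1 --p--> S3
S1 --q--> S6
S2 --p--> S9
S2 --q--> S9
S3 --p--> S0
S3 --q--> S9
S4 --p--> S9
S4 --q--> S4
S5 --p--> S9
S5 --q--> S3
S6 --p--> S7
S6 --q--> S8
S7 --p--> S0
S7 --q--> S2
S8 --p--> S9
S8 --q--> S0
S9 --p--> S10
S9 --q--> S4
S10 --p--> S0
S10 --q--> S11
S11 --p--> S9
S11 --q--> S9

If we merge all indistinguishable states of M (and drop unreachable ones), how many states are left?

Reachable states from the start: {S0,S3,S4,S5,S9,S10,S11}. Unreachable: {S1,S2,S6,S7,S8} — drop them.
P0 = {S0,S4,S9} | {S3,S5,S10,S11}.
On input p, block {S0,S4,S9} splits into {S0,S9} and {S4}.
Split {S3,S5,S10,S11} by δ(·,q) → {S3,S11} and {S5,S10}.
No further refinement is possible. Final partition (4 blocks): {S0,S9} | {S3,S11} | {S4} | {S5,S10}.

4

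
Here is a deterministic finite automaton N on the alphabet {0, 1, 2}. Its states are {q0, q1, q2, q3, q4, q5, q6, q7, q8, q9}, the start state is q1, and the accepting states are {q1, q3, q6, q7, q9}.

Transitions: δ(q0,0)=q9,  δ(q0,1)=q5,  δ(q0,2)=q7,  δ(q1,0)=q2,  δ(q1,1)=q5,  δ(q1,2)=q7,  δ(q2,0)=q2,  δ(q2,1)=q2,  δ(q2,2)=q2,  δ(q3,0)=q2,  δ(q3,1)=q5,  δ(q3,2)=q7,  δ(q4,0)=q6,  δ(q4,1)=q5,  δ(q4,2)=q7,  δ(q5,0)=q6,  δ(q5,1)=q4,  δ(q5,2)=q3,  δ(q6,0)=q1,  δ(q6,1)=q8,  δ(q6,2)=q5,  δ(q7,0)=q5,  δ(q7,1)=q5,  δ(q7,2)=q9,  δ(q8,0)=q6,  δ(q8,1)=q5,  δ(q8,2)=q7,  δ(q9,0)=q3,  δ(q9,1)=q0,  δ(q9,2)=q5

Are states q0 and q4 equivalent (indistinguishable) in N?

Yes

Every state is reachable, so we keep all 10.
Initial partition by acceptance: {q1,q3,q6,q7,q9} | {q0,q2,q4,q5,q8}.
Refine {q1,q3,q6,q7,q9} on symbol 0: members go to different blocks, giving {q1,q3,q7} and {q6,q9}.
On input 2, block {q1,q3,q7} splits into {q1,q3} and {q7}.
On input 0, block {q0,q2,q4,q5,q8} splits into {q0,q4,q5,q8} and {q2}.
Refine {q0,q4,q5,q8} on symbol 2: members go to different blocks, giving {q0,q4,q8} and {q5}.
No further refinement is possible. Final partition (6 blocks): {q1,q3} | {q0,q4,q8} | {q6,q9} | {q7} | {q2} | {q5}.
q0 and q4 lie in the same block of the stable partition, so they are equivalent — no string distinguishes them.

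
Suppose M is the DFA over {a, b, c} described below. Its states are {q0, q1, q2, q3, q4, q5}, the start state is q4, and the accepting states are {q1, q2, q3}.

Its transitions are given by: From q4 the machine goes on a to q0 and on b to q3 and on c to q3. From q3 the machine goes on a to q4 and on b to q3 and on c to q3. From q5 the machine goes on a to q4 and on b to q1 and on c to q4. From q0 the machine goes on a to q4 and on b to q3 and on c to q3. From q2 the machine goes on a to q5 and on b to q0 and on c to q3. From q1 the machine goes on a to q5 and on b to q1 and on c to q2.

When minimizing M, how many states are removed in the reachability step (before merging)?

Starting at q4 and following transitions, the reachable set is {q0, q3, q4}. That leaves q1, q2, q5 unreachable — 3 in total.

3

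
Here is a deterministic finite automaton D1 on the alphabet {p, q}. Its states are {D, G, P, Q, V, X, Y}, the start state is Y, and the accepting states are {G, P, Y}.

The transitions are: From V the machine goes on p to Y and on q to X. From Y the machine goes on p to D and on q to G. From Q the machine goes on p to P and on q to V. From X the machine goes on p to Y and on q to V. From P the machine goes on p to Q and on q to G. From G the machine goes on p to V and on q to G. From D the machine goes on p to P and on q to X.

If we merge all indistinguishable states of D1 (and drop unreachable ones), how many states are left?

All states are reachable from the start state.
Initial partition by acceptance: {G,P,Y} | {D,Q,V,X}.
Stable partition: {G,P,Y} | {D,Q,V,X} — 2 equivalence classes.

2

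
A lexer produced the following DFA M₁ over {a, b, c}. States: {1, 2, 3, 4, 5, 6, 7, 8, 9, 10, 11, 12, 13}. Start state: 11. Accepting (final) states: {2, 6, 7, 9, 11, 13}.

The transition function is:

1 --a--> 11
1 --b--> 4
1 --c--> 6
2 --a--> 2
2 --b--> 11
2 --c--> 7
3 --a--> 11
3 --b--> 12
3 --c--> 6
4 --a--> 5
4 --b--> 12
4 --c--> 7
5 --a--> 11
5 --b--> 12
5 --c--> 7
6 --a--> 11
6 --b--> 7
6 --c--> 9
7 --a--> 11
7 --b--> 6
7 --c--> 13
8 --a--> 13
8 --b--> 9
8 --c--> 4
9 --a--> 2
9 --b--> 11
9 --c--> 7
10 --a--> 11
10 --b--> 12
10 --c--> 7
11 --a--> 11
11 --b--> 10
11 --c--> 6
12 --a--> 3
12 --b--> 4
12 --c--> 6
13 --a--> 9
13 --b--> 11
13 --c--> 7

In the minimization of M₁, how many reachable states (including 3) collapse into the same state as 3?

3

First remove the unreachable states {1,8}; 11 states remain.
Start with accepting vs non-accepting: {2,6,7,9,11,13} | {3,4,5,10,12}.
Split {2,6,7,9,11,13} by δ(·,b) → {2,6,7,9,13} and {11}.
Refine {2,6,7,9,13} on symbol a: members go to different blocks, giving {2,9,13} and {6,7}.
On input a, block {3,4,5,10,12} splits into {3,5,10} and {4,12}.
No further refinement is possible. Final partition (5 blocks): {2,9,13} | {3,5,10} | {11} | {6,7} | {4,12}.
State 3 belongs to the block {3,5,10}, which has 3 states.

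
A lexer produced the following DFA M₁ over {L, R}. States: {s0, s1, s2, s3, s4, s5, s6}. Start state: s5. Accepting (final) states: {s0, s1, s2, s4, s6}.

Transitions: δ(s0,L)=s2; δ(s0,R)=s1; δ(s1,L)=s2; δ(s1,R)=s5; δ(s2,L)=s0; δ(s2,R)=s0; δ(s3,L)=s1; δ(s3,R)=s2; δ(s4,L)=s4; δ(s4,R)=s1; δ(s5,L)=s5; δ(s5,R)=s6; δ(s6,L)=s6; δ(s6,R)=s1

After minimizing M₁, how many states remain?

5

States {s3,s4} cannot be reached from the start state, so discard them.
P0 = {s0,s1,s2,s6} | {s5}.
On input R, block {s0,s1,s2,s6} splits into {s0,s2,s6} and {s1}.
On input R, block {s0,s2,s6} splits into {s0,s6} and {s2}.
Refine {s0,s6} on symbol L: members go to different blocks, giving {s0} and {s6}.
No further refinement is possible. Final partition (5 blocks): {s0} | {s5} | {s1} | {s2} | {s6}.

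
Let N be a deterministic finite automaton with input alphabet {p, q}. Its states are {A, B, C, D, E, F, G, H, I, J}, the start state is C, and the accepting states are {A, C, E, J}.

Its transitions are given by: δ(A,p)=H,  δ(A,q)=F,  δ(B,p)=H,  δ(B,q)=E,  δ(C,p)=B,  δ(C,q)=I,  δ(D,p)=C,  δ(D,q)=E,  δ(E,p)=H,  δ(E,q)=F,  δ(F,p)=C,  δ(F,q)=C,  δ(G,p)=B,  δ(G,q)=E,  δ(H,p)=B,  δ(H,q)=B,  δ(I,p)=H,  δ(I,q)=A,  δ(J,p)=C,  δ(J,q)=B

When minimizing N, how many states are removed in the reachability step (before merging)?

3

No path from C leads to D, G, J; the other 7 states are all reachable.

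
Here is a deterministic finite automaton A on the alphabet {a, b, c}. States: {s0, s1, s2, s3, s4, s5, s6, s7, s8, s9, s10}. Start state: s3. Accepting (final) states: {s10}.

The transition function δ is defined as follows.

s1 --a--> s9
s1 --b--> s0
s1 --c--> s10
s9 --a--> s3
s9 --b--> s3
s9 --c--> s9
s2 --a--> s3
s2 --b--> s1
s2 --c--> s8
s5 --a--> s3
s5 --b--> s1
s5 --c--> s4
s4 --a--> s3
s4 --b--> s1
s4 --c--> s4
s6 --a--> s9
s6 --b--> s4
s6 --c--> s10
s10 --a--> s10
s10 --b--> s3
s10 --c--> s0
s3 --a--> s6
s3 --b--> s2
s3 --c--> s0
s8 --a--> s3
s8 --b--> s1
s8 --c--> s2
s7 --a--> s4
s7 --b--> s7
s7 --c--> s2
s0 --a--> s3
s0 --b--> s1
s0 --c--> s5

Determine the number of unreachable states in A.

BFS from s3 reaches {s0, s1, s2, s3, s4, s5, s6, s8, s9, s10}; the 1 state(s) s7 are never visited.

1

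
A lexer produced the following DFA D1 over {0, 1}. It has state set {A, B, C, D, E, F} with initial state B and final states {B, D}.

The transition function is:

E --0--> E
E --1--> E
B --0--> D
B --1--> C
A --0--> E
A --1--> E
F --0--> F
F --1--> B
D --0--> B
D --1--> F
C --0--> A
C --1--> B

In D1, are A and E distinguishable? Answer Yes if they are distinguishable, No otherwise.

P0 = {B,D} | {A,C,E,F}.
Refine {A,C,E,F} on symbol 1: members go to different blocks, giving {A,E} and {C,F}.
Refine {C,F} on symbol 0: members go to different blocks, giving {C} and {F}.
On input 1, block {B,D} splits into {B} and {D}.
The partition is now stable with 5 blocks: {B} | {A,E} | {C} | {F} | {D}.
A and E lie in the same block of the stable partition, so they are equivalent — no string distinguishes them.

No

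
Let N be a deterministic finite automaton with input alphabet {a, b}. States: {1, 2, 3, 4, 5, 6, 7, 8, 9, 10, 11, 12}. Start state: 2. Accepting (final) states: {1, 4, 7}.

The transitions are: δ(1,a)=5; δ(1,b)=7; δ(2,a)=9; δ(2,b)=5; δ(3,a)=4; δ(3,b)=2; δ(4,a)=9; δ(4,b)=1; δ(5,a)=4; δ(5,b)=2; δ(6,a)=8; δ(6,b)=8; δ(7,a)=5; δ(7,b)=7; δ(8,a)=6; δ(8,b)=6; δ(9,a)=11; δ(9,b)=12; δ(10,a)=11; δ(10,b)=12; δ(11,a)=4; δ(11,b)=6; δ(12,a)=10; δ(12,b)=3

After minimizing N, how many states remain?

7

P0 = {1,4,7} | {2,3,5,6,8,9,10,11,12}.
Split {2,3,5,6,8,9,10,11,12} by δ(·,a) → {2,6,8,9,10,12} and {3,5,11}.
On input a, block {1,4,7} splits into {1,7} and {4}.
Refine {2,6,8,9,10,12} on symbol a: members go to different blocks, giving {2,6,8,12} and {9,10}.
Refine {2,6,8,12} on symbol a: members go to different blocks, giving {2,12} and {6,8}.
On input b, block {3,5,11} splits into {3,5} and {11}.
No further refinement is possible. Final partition (7 blocks): {1,7} | {2,12} | {3,5} | {4} | {9,10} | {6,8} | {11}.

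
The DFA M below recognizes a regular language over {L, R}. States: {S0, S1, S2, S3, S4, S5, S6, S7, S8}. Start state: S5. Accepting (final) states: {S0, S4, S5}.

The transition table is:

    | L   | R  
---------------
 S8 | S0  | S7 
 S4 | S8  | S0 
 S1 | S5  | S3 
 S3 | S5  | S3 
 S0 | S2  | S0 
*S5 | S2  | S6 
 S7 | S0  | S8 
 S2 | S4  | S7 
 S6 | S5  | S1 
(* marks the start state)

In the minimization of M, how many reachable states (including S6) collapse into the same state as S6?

3

P0 = {S0,S4,S5} | {S1,S2,S3,S6,S7,S8}.
Refine {S0,S4,S5} on symbol R: members go to different blocks, giving {S0,S4} and {S5}.
Split {S1,S2,S3,S6,S7,S8} by δ(·,L) → {S1,S3,S6} and {S2,S7,S8}.
The partition is now stable with 4 blocks: {S0,S4} | {S1,S3,S6} | {S5} | {S2,S7,S8}.
State S6 belongs to the block {S1,S3,S6}, which has 3 states.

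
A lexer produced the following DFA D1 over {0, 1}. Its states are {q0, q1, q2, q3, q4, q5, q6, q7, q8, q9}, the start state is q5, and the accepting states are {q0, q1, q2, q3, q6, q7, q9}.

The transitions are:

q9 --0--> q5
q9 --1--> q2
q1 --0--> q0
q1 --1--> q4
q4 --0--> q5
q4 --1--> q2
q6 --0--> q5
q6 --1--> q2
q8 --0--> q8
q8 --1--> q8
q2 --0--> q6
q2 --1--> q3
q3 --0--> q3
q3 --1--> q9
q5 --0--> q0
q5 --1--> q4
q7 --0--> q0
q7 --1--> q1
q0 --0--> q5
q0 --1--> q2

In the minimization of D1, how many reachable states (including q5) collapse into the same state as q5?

States {q1,q7,q8} cannot be reached from the start state, so discard them.
Start with accepting vs non-accepting: {q0,q2,q3,q6,q9} | {q4,q5}.
Split {q0,q2,q3,q6,q9} by δ(·,0) → {q0,q6,q9} and {q2,q3}.
Refine {q4,q5} on symbol 0: members go to different blocks, giving {q4} and {q5}.
Refine {q2,q3} on symbol 0: members go to different blocks, giving {q2} and {q3}.
Stable partition: {q0,q6,q9} | {q4} | {q2} | {q5} | {q3} — 5 equivalence classes.
The equivalence class containing q5 is {q5}, of size 1.

1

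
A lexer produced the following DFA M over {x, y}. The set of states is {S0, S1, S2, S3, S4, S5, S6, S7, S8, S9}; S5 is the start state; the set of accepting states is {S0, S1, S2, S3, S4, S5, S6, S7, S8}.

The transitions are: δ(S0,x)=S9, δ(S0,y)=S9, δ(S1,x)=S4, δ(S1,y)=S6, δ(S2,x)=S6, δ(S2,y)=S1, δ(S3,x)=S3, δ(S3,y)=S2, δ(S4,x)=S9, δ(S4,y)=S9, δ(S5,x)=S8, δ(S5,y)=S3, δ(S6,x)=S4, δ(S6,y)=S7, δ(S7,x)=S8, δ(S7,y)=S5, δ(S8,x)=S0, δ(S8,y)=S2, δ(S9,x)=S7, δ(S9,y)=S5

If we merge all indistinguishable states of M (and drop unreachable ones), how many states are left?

9

All states are reachable from the start state.
P0 = {S0,S1,S2,S3,S4,S5,S6,S7,S8} | {S9}.
Refine {S0,S1,S2,S3,S4,S5,S6,S7,S8} on symbol x: members go to different blocks, giving {S1,S2,S3,S5,S6,S7,S8} and {S0,S4}.
On input x, block {S1,S2,S3,S5,S6,S7,S8} splits into {S2,S3,S5,S7} and {S1,S6,S8}.
Split {S2,S3,S5,S7} by δ(·,x) → {S2,S5,S7} and {S3}.
Refine {S2,S5,S7} on symbol y: members go to different blocks, giving {S2} and {S5} and {S7}.
Refine {S1,S6,S8} on symbol y: members go to different blocks, giving {S1} and {S6} and {S8}.
No further refinement is possible. Final partition (9 blocks): {S2} | {S9} | {S0,S4} | {S1} | {S3} | {S5} | {S7} | {S6} | {S8}.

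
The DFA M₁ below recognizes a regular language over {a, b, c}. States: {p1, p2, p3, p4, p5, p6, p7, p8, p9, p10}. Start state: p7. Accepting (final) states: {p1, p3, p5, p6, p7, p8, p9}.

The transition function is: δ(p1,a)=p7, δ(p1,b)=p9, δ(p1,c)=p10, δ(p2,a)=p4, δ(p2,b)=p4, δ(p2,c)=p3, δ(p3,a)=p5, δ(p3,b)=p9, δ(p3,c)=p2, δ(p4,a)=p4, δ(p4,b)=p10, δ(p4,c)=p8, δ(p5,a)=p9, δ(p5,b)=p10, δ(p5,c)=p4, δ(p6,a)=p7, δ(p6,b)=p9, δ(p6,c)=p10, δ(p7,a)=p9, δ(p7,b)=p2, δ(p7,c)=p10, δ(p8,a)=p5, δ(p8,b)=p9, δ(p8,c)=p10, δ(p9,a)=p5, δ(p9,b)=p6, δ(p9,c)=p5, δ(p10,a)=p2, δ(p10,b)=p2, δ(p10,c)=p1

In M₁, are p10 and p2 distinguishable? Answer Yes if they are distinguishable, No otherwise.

No

All states are reachable from the start state.
P0 = {p1,p3,p5,p6,p7,p8,p9} | {p2,p4,p10}.
Refine {p1,p3,p5,p6,p7,p8,p9} on symbol b: members go to different blocks, giving {p1,p3,p6,p8,p9} and {p5,p7}.
On input c, block {p1,p3,p6,p8,p9} splits into {p1,p3,p6,p8} and {p9}.
No further refinement is possible. Final partition (4 blocks): {p1,p3,p6,p8} | {p2,p4,p10} | {p5,p7} | {p9}.
p10 and p2 lie in the same block of the stable partition, so they are equivalent — no string distinguishes them.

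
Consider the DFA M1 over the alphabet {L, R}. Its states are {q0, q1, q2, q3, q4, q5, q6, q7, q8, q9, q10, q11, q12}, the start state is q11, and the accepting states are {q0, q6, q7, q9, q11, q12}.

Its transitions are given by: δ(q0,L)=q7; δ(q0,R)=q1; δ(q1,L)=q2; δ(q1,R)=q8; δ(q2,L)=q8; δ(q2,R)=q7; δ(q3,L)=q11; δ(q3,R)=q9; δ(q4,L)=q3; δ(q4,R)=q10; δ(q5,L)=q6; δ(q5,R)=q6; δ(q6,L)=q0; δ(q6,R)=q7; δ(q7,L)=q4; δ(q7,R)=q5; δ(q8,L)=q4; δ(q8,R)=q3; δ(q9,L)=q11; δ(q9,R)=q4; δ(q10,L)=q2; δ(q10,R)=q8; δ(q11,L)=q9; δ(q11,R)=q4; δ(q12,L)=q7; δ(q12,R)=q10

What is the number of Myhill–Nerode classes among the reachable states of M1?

10

Reachable states from the start: {q0,q1,q2,q3,q4,q5,q6,q7,q8,q9,q10,q11}. Unreachable: {q12} — drop them.
Start with accepting vs non-accepting: {q0,q6,q7,q9,q11} | {q1,q2,q3,q4,q5,q8,q10}.
Split {q0,q6,q7,q9,q11} by δ(·,L) → {q0,q6,q9,q11} and {q7}.
On input L, block {q0,q6,q9,q11} splits into {q6,q9,q11} and {q0}.
Refine {q6,q9,q11} on symbol L: members go to different blocks, giving {q9,q11} and {q6}.
On input L, block {q1,q2,q3,q4,q5,q8,q10} splits into {q1,q2,q4,q8,q10} and {q3} and {q5}.
Split {q1,q2,q4,q8,q10} by δ(·,L) → {q1,q2,q8,q10} and {q4}.
Refine {q1,q2,q8,q10} on symbol L: members go to different blocks, giving {q1,q2,q10} and {q8}.
Refine {q1,q2,q10} on symbol L: members go to different blocks, giving {q1,q10} and {q2}.
No further refinement is possible. Final partition (10 blocks): {q9,q11} | {q1,q10} | {q7} | {q0} | {q6} | {q3} | {q5} | {q4} | {q8} | {q2}.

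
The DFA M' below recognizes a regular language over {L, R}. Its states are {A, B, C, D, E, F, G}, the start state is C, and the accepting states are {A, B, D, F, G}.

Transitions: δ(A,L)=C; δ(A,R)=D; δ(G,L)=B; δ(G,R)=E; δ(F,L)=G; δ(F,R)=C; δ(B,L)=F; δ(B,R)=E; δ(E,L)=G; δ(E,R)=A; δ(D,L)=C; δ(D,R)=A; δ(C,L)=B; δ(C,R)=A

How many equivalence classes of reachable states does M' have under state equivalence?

All states are reachable from the start state.
Start with accepting vs non-accepting: {A,B,D,F,G} | {C,E}.
Split {A,B,D,F,G} by δ(·,L) → {B,F,G} and {A,D}.
No further refinement is possible. Final partition (3 blocks): {B,F,G} | {C,E} | {A,D}.

3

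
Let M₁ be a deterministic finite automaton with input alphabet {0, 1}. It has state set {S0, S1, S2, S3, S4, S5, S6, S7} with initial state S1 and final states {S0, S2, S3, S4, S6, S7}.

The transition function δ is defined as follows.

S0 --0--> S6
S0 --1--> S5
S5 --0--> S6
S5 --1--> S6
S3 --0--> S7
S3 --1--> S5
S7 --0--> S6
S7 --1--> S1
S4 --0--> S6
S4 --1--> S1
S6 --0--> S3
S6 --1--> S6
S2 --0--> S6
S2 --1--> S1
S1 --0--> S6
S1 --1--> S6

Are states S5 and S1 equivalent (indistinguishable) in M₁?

Yes

Reachable states from the start: {S1,S3,S5,S6,S7}. Unreachable: {S0,S2,S4} — drop them.
Start with accepting vs non-accepting: {S3,S6,S7} | {S1,S5}.
Split {S3,S6,S7} by δ(·,1) → {S3,S7} and {S6}.
Refine {S3,S7} on symbol 0: members go to different blocks, giving {S3} and {S7}.
No further refinement is possible. Final partition (4 blocks): {S3} | {S1,S5} | {S6} | {S7}.
S5 and S1 lie in the same block of the stable partition, so they are equivalent — no string distinguishes them.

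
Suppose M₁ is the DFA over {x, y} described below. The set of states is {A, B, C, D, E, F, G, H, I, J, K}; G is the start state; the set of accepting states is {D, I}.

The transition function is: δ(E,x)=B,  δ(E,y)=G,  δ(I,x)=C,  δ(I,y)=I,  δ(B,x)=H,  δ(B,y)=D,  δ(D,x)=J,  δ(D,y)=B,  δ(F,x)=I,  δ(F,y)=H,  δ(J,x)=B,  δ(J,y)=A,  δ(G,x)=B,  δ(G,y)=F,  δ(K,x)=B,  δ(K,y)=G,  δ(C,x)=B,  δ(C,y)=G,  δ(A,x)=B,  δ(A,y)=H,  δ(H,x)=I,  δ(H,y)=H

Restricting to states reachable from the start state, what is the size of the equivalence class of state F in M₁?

2

Reachable states from the start: {A,B,C,D,F,G,H,I,J}. Unreachable: {E,K} — drop them.
Initial partition by acceptance: {D,I} | {A,B,C,F,G,H,J}.
Split {D,I} by δ(·,y) → {D} and {I}.
On input x, block {A,B,C,F,G,H,J} splits into {A,B,C,G,J} and {F,H}.
Refine {A,B,C,G,J} on symbol x: members go to different blocks, giving {A,C,G,J} and {B}.
Refine {A,C,G,J} on symbol y: members go to different blocks, giving {A,G} and {C,J}.
The partition is now stable with 6 blocks: {D} | {A,G} | {I} | {F,H} | {B} | {C,J}.
State F belongs to the block {F,H}, which has 2 states.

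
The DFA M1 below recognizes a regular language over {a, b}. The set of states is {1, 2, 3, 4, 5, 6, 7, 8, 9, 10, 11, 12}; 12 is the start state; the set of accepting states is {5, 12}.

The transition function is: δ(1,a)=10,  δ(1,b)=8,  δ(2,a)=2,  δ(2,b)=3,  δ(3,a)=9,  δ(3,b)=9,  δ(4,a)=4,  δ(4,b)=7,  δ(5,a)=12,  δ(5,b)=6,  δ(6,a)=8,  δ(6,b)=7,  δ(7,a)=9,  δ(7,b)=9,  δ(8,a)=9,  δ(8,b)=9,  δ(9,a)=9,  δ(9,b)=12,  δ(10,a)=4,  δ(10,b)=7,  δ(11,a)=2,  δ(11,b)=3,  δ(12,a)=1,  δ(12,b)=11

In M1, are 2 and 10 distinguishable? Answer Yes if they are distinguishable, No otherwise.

First remove the unreachable states {5,6}; 10 states remain.
Start with accepting vs non-accepting: {12} | {1,2,3,4,7,8,9,10,11}.
Refine {1,2,3,4,7,8,9,10,11} on symbol b: members go to different blocks, giving {1,2,3,4,7,8,10,11} and {9}.
Refine {1,2,3,4,7,8,10,11} on symbol a: members go to different blocks, giving {1,2,4,10,11} and {3,7,8}.
No further refinement is possible. Final partition (4 blocks): {12} | {1,2,4,10,11} | {9} | {3,7,8}.
2 and 10 lie in the same block of the stable partition, so they are equivalent — no string distinguishes them.

No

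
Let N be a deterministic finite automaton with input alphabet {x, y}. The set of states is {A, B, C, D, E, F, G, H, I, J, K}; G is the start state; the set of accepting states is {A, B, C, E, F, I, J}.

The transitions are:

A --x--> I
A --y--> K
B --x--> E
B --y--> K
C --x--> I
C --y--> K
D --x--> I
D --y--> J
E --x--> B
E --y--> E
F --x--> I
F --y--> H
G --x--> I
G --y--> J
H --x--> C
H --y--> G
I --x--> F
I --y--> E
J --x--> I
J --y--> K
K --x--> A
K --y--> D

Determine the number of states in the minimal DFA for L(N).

P0 = {A,B,C,E,F,I,J} | {D,G,H,K}.
Split {A,B,C,E,F,I,J} by δ(·,y) → {A,B,C,F,J} and {E,I}.
On input x, block {D,G,H,K} splits into {D,G} and {H,K}.
Stable partition: {A,B,C,F,J} | {D,G} | {E,I} | {H,K} — 4 equivalence classes.

4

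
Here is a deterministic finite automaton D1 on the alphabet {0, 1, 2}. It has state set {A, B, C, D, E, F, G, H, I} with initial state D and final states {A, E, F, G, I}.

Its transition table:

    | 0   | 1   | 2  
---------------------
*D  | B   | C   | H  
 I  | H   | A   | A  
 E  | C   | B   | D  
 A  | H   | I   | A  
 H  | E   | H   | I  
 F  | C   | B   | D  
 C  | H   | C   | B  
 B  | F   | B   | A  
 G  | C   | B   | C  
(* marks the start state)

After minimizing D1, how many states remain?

States {G} cannot be reached from the start state, so discard them.
P0 = {A,E,F,I} | {B,C,D,H}.
On input 1, block {A,E,F,I} splits into {A,I} and {E,F}.
On input 0, block {B,C,D,H} splits into {B,H} and {C,D}.
Stable partition: {A,I} | {B,H} | {E,F} | {C,D} — 4 equivalence classes.

4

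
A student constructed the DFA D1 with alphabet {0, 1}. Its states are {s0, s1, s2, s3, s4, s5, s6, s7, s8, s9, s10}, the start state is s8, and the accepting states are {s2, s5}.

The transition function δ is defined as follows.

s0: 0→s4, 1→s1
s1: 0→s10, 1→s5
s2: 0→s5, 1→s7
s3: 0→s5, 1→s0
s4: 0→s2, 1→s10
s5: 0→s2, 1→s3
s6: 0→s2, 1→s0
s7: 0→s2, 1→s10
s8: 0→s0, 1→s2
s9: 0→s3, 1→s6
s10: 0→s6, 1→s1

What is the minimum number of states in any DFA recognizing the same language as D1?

4

First remove the unreachable states {s9}; 10 states remain.
Initial partition by acceptance: {s2,s5} | {s0,s1,s3,s4,s6,s7,s8,s10}.
Split {s0,s1,s3,s4,s6,s7,s8,s10} by δ(·,0) → {s0,s1,s8,s10} and {s3,s4,s6,s7}.
Split {s0,s1,s8,s10} by δ(·,0) → {s0,s10} and {s1,s8}.
No further refinement is possible. Final partition (4 blocks): {s2,s5} | {s0,s10} | {s3,s4,s6,s7} | {s1,s8}.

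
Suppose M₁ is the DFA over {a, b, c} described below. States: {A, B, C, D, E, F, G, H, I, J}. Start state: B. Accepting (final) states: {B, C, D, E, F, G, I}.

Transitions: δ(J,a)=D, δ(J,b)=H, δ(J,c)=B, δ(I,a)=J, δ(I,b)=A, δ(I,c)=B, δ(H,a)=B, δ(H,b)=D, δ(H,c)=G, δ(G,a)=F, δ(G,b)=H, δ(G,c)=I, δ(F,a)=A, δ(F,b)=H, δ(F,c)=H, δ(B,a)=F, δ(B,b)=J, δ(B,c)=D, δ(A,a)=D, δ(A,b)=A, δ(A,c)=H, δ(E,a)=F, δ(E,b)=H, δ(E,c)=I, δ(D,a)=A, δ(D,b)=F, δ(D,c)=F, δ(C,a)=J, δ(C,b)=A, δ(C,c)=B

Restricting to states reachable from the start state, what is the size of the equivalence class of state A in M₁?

1

First remove the unreachable states {C,E}; 8 states remain.
P0 = {B,D,F,G,I} | {A,H,J}.
Split {B,D,F,G,I} by δ(·,a) → {D,F,I} and {B,G}.
Refine {D,F,I} on symbol b: members go to different blocks, giving {F,I} and {D}.
Refine {F,I} on symbol c: members go to different blocks, giving {F} and {I}.
On input a, block {A,H,J} splits into {A,J} and {H}.
On input b, block {A,J} splits into {A} and {J}.
Split {B,G} by δ(·,b) → {B} and {G}.
The partition is now stable with 8 blocks: {F} | {A} | {B} | {D} | {I} | {H} | {J} | {G}.
State A belongs to the block {A}, which has 1 states.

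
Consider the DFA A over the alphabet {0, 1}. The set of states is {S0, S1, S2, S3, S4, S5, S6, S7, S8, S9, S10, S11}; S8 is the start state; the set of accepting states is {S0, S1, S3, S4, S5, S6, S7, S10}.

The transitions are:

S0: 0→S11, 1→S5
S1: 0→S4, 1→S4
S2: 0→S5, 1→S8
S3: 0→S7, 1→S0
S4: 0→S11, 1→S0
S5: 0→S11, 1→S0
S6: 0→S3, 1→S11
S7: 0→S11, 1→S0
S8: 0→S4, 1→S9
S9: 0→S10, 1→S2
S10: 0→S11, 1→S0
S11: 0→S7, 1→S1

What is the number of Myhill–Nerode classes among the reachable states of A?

Reachable states from the start: {S0,S1,S2,S4,S5,S7,S8,S9,S10,S11}. Unreachable: {S3,S6} — drop them.
P0 = {S0,S1,S4,S5,S7,S10} | {S2,S8,S9,S11}.
On input 0, block {S0,S1,S4,S5,S7,S10} splits into {S0,S4,S5,S7,S10} and {S1}.
On input 1, block {S2,S8,S9,S11} splits into {S2,S8,S9} and {S11}.
The partition is now stable with 4 blocks: {S0,S4,S5,S7,S10} | {S2,S8,S9} | {S1} | {S11}.

4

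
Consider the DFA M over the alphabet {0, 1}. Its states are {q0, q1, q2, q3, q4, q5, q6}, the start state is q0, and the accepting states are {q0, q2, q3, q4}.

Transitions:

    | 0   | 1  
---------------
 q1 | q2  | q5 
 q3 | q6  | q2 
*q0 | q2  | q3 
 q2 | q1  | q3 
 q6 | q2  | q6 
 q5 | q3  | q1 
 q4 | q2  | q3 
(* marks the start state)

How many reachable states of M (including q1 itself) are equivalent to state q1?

3

States {q4} cannot be reached from the start state, so discard them.
P0 = {q0,q2,q3} | {q1,q5,q6}.
Refine {q0,q2,q3} on symbol 0: members go to different blocks, giving {q2,q3} and {q0}.
The partition is now stable with 3 blocks: {q2,q3} | {q1,q5,q6} | {q0}.
State q1 belongs to the block {q1,q5,q6}, which has 3 states.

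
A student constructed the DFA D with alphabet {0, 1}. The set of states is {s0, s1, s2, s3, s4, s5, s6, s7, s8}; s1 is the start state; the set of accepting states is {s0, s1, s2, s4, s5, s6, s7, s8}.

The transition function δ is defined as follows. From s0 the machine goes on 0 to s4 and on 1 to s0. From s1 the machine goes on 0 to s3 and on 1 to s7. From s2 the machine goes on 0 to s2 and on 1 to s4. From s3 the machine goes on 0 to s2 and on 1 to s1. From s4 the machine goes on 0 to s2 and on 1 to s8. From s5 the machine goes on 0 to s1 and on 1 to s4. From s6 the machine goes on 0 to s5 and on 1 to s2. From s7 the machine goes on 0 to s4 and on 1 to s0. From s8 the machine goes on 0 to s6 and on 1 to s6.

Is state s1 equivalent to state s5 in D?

No

All states are reachable from the start state.
Initial partition by acceptance: {s0,s1,s2,s4,s5,s6,s7,s8} | {s3}.
On input 0, block {s0,s1,s2,s4,s5,s6,s7,s8} splits into {s0,s2,s4,s5,s6,s7,s8} and {s1}.
On input 0, block {s0,s2,s4,s5,s6,s7,s8} splits into {s0,s2,s4,s6,s7,s8} and {s5}.
On input 0, block {s0,s2,s4,s6,s7,s8} splits into {s0,s2,s4,s7,s8} and {s6}.
On input 0, block {s0,s2,s4,s7,s8} splits into {s0,s2,s4,s7} and {s8}.
Split {s0,s2,s4,s7} by δ(·,1) → {s0,s2,s7} and {s4}.
On input 0, block {s0,s2,s7} splits into {s0,s7} and {s2}.
The partition is now stable with 8 blocks: {s0,s7} | {s3} | {s1} | {s5} | {s6} | {s8} | {s4} | {s2}.
s1 and s5 end up in different blocks, so they are distinguishable. For instance, the string '0' is accepted from only s5.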